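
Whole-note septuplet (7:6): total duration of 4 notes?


Solution.
Septuplet: 7 notes occupy the space of 6 whole notes
Space = 6 × 4 = 24 beats
Each septuplet note = 24 / 7 = 24/7 beats
4 notes = 4 × 24/7 = 96/7
= 96/7 beats


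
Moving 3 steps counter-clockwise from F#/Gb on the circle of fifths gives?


Reasoning:
Each counter-clockwise step moves down a perfect 5th (= up a perfect 4th)
From F#/Gb: F#/Gb → B → E → A
= A


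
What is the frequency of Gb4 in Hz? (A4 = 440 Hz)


f = 440 × 2^(n/12) where n = semitones from A4
Gb4: -3 semitones from A4
f = 440 × 2^(-3/12)
f = 369.99 Hz


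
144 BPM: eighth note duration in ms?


Solution.
One quarter-note beat = 60000 / BPM = 60000 / 144 ms
Eighth note = 1/2 × quarter note
Duration = 1/2 × 60000 / 144 = 30000 / 144
= 208.3 ms


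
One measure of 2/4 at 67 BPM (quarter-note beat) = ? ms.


Solution.
Quarter-note beat duration = 60000 / 67 ms
Beats per measure (2/4) = 2
One measure = 2 × 60000 / 67 = 120000 / 67 ms
= 1791.0 ms


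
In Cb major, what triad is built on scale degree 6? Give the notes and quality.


Working:
Cb major scale: Cb Db Eb Fb Gb Ab Bb
Diatonic triad on degree 6 stacks scale notes 6, 1, 3: Ab Cb Eb
Ab→Cb = 3 semitones; Ab→Eb = 7 semitones → minor triad
= Ab Cb Eb (minor)


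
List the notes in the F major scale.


Solution.
Major scale pattern: W-W-H-W-W-W-H (2-2-1-2-2-2-1 semitones)
Starting from F:
  F + 2 semitones → G
  G + 2 semitones → A
  A + 1 semitone → Bb
  Bb + 2 semitones → C
  C + 2 semitones → D
  D + 2 semitones → E
  E + 1 semitone → F
Scale = F G A Bb C D E


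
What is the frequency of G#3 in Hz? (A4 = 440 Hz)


Reasoning:
f = 440 × 2^(n/12) where n = semitones from A4
G#3: -13 semitones from A4
f = 440 × 2^(-13/12)
f = 207.65 Hz


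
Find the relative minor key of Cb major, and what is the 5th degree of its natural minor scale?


Working:
The relative minor shares the major's key signature and starts on its 6th degree
6th degree = a major 6th above the tonic; a major 6th above Cb is Ab
→ relative minor of Cb major is Ab minor
Ab natural minor scale: Ab Bb Cb Db Eb Fb Gb
= Ab minor; 5th degree = Eb


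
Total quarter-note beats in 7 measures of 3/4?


Time signature 3/4: the bottom number 4 means the quarter note gets one count
The top number 3 means 3 quarter-note beats per measure
Total = 3 × 7 measures
= 21 quarter-note beats


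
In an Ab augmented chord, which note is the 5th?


Step by step:
Augmented triad = root + major 3rd (4 semitones) + augmented 5th (8 semitones)
A triad on Ab stacks thirds, so the chord tones use letter names A-C-E
Root: Ab
Major 3rd above Ab: C
Augmented 5th above Ab: E
The 5th = E


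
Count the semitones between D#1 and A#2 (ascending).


Working:
Absolute semitone position = octave×12 + chromatic position
D#1: 1×12 + 3 = 15
A#2: 2×12 + 10 = 34
Difference = 34 - 15 = 19
= 19 semitones


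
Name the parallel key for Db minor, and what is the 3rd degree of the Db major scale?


Parallel keys share the same tonic but differ in mode
Db minor → parallel is Db major
Db major scale: Db Eb F Gb Ab Bb C
= Db major; 3rd degree = F


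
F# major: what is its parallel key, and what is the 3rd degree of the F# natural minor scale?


Parallel keys share the same tonic but differ in mode
F# major → parallel is F# minor
F# natural minor scale: F# G# A B C# D E
= F# minor; 3rd degree = A


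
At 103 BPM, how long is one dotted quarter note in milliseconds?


Working:
One quarter-note beat = 60000 / BPM = 60000 / 103 ms
Dotted quarter note = 3/2 × quarter note
Duration = 3/2 × 60000 / 103 = 90000 / 103
= 873.8 ms


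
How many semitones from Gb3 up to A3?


Let's work it out.
Absolute semitone position = octave×12 + chromatic position
Gb3: 3×12 + 6 = 42
A3: 3×12 + 9 = 45
Difference = 45 - 42 = 3
= 3 semitones


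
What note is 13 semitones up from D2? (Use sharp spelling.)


D2: chromatic position 2 in octave 2 → absolute = 2×12 + 2 = 26
Transpose up 13: 26 + 13 = 39
39 = 3×12 + 3 → D# in octave 3
Result = D#3


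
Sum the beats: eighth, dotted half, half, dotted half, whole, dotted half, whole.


Solution.
Beat values:
  eighth = 0.5 beats
  dotted half = 3 beats
  half = 2 beats
  dotted half = 3 beats
  whole = 4 beats
  dotted half = 3 beats
  whole = 4 beats
Sum = 0.5 + 3 + 2 + 3 + 4 + 3 + 4
= 19.5 beats


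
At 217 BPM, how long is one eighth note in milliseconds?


Step by step:
One quarter-note beat = 60000 / BPM = 60000 / 217 ms
Eighth note = 1/2 × quarter note
Duration = 1/2 × 60000 / 217 = 30000 / 217
= 138.2 ms


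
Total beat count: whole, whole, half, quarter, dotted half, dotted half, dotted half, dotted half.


Let's work it out.
Beat values:
  whole = 4 beats
  whole = 4 beats
  half = 2 beats
  quarter = 1 beat
  dotted half = 3 beats
  dotted half = 3 beats
  dotted half = 3 beats
  dotted half = 3 beats
Sum = 4 + 4 + 2 + 1 + 3 + 3 + 3 + 3
= 23 beats


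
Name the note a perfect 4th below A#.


Working:
A 4th spans 4 letter names, so from A we land on E
A perfect 4th = 5 semitones below A#
Spell E at that pitch: E#
= E#


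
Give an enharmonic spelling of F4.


Enharmonic notes sound the same pitch but are spelled with different letter names
F and E# name the same pitch class
= E#4


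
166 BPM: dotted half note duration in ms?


Reasoning:
One quarter-note beat = 60000 / BPM = 60000 / 166 ms
Dotted half note = 3 × quarter note
Duration = 3 × 60000 / 166 = 180000 / 166
= 1084.3 ms


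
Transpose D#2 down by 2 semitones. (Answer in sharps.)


Reasoning:
D#2: chromatic position 3 in octave 2 → absolute = 2×12 + 3 = 27
Transpose down 2: 27 - 2 = 25
25 = 2×12 + 1 → C# in octave 2
Result = C#2


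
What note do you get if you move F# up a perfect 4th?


Working:
perfect 4th: 4 letter names, 5 semitones
Letter: F + 3 → B
Pitch: F# + 5 semitones, spelled as a B → B
= B


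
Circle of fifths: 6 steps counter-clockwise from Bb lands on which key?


Step by step:
Each counter-clockwise step moves down a perfect 5th (= up a perfect 4th)
From Bb: Bb → Eb → Ab → Db → F#/Gb → B → E
= E


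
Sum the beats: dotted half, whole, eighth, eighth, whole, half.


Working:
Beat values:
  dotted half = 3 beats
  whole = 4 beats
  eighth = 0.5 beats
  eighth = 0.5 beats
  whole = 4 beats
  half = 2 beats
Sum = 3 + 4 + 0.5 + 0.5 + 4 + 2
= 14 beats


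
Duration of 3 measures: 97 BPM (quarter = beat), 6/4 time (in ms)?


Solution.
Quarter-note beat duration = 60000 / 97 ms
Beats per measure (6/4) = 6
One measure = 6 × 60000 / 97 = 360000 / 97 ms
3 measures = 3 × 360000 / 97 = 1080000 / 97
= 11134.0 ms


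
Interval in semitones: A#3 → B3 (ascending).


Working:
Absolute semitone position = octave×12 + chromatic position
A#3: 3×12 + 10 = 46
B3: 3×12 + 11 = 47
Difference = 47 - 46 = 1
= 1 semitone


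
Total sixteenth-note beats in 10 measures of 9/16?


Time signature 9/16: the bottom number 16 means the sixteenth note gets one count
The top number 9 means 9 sixteenth-note beats per measure
Total = 9 × 10 measures
= 90 sixteenth-note beats


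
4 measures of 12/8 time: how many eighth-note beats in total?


Step by step:
Time signature 12/8: the bottom number 8 means the eighth note gets one count
The top number 12 means 12 eighth-note beats per measure
Total = 12 × 4 measures
= 48 eighth-note beats


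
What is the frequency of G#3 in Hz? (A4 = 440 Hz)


Solution.
f = 440 × 2^(n/12) where n = semitones from A4
G#3: -13 semitones from A4
f = 440 × 2^(-13/12)
f = 207.65 Hz


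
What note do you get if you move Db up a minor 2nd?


Working:
minor 2nd: 2 letter names, 1 semitones
Letter: D + 1 → E
Pitch: Db + 1 semitones, spelled as an E → Ebb
= Ebb


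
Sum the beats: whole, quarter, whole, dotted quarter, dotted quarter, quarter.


Solution.
Beat values:
  whole = 4 beats
  quarter = 1 beat
  whole = 4 beats
  dotted quarter = 1.5 beats
  dotted quarter = 1.5 beats
  quarter = 1 beat
Sum = 4 + 1 + 4 + 1.5 + 1.5 + 1
= 13 beats


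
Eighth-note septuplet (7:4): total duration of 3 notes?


Step by step:
Septuplet: 7 notes occupy the space of 4 eighth notes
Space = 4 × 1/2 = 2 beats
Each septuplet note = 2 / 7 = 2/7 beats
3 notes = 3 × 2/7 = 6/7
= 6/7 beats


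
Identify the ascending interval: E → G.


Solution.
Letter names: E → G spans 3 letter names → a 3rd
Semitones: E → G = 3 half-steps
A 3rd of 3 semitones is a minor 3rd
= minor 3rd


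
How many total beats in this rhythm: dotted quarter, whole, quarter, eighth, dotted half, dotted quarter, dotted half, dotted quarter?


Working:
Beat values:
  dotted quarter = 1.5 beats
  whole = 4 beats
  quarter = 1 beat
  eighth = 0.5 beats
  dotted half = 3 beats
  dotted quarter = 1.5 beats
  dotted half = 3 beats
  dotted quarter = 1.5 beats
Sum = 1.5 + 4 + 1 + 0.5 + 3 + 1.5 + 3 + 1.5
= 16 beats


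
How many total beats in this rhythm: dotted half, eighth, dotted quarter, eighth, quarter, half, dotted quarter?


Working:
Beat values:
  dotted half = 3 beats
  eighth = 0.5 beats
  dotted quarter = 1.5 beats
  eighth = 0.5 beats
  quarter = 1 beat
  half = 2 beats
  dotted quarter = 1.5 beats
Sum = 3 + 0.5 + 1.5 + 0.5 + 1 + 2 + 1.5
= 10 beats


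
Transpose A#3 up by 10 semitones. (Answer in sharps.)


Reasoning:
A#3: chromatic position 10 in octave 3 → absolute = 3×12 + 10 = 46
Transpose up 10: 46 + 10 = 56
56 = 4×12 + 8 → G# in octave 4
Result = G#4


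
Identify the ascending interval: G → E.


Letter names: G → E spans 6 letter names → a 6th
Semitones: G → E = 9 half-steps
A 6th of 9 semitones is a major 6th
= major 6th


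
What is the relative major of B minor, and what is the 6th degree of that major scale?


The relative major shares the key signature and is a minor 3rd above the minor tonic
A minor 3rd above B is D
→ relative major of B minor is D major
D major scale: D E F# G A B C#
= D major; 6th degree = B


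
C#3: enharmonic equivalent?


Working:
Enharmonic notes sound the same pitch but are spelled with different letter names
C# and Db name the same pitch class
= Db3


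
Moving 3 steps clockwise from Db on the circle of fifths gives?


Solution.
Each clockwise step on the circle of fifths moves up a perfect 5th
From Db: Db → Ab → Eb → Bb
= Bb


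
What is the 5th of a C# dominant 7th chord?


Working:
Dominant 7th chord = root + major 3rd + perfect 5th + minor 7th
Seventh chords stack in thirds, so the letter names are C-E-G-B
Root: C#
Major 3rd above C#: E#
Perfect 5th above C#: G#
Minor 7th above C#: B
The 5th = G#


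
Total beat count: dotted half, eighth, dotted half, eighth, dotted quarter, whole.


Beat values:
  dotted half = 3 beats
  eighth = 0.5 beats
  dotted half = 3 beats
  eighth = 0.5 beats
  dotted quarter = 1.5 beats
  whole = 4 beats
Sum = 3 + 0.5 + 3 + 0.5 + 1.5 + 4
= 12.5 beats


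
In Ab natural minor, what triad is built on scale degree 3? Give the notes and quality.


Ab natural minor scale: Ab Bb Cb Db Eb Fb Gb
Diatonic triad on degree 3 stacks scale notes 3, 5, 7: Cb Eb Gb
Cb→Eb = 4 semitones; Cb→Gb = 7 semitones → major triad
= Cb Eb Gb (major)


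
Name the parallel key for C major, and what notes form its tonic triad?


Parallel keys share the same tonic but differ in mode
C major → parallel is C minor
Tonic triad of C minor = C Eb G
= C minor; triad = C Eb G


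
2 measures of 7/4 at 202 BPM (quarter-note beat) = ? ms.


Working:
Quarter-note beat duration = 60000 / 202 ms
Beats per measure (7/4) = 7
One measure = 7 × 60000 / 202 = 420000 / 202 ms
2 measures = 2 × 420000 / 202 = 840000 / 202
= 4158.4 ms


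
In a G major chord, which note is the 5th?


Major triad = root + major 3rd (4 semitones) + perfect 5th (7 semitones)
A triad on G stacks thirds, so the chord tones use letter names G-B-D
Root: G
Major 3rd above G: B
Perfect 5th above G: D
The 5th = D


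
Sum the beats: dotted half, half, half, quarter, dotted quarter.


Step by step:
Beat values:
  dotted half = 3 beats
  half = 2 beats
  half = 2 beats
  quarter = 1 beat
  dotted quarter = 1.5 beats
Sum = 3 + 2 + 2 + 1 + 1.5
= 9.5 beats


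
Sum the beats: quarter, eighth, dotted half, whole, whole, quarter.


Beat values:
  quarter = 1 beat
  eighth = 0.5 beats
  dotted half = 3 beats
  whole = 4 beats
  whole = 4 beats
  quarter = 1 beat
Sum = 1 + 0.5 + 3 + 4 + 4 + 1
= 13.5 beats


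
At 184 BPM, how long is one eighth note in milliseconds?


Working:
One quarter-note beat = 60000 / BPM = 60000 / 184 ms
Eighth note = 1/2 × quarter note
Duration = 1/2 × 60000 / 184 = 30000 / 184
= 163.0 ms


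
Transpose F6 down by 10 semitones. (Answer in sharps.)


Working:
F6: chromatic position 5 in octave 6 → absolute = 6×12 + 5 = 77
Transpose down 10: 77 - 10 = 67
67 = 5×12 + 7 → G in octave 5
Result = G5


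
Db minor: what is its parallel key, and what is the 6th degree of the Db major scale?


Step by step:
Parallel keys share the same tonic but differ in mode
Db minor → parallel is Db major
Db major scale: Db Eb F Gb Ab Bb C
= Db major; 6th degree = Bb


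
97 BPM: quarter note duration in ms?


Step by step:
One quarter-note beat = 60000 / BPM = 60000 / 97 ms
Duration = 60000 / 97
= 618.6 ms


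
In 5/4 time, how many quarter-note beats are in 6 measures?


Step by step:
Time signature 5/4: the bottom number 4 means the quarter note gets one count
The top number 5 means 5 quarter-note beats per measure
Total = 5 × 6 measures
= 30 quarter-note beats


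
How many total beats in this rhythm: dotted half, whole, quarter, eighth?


Let's work it out.
Beat values:
  dotted half = 3 beats
  whole = 4 beats
  quarter = 1 beat
  eighth = 0.5 beats
Sum = 3 + 4 + 1 + 0.5
= 8.5 beats


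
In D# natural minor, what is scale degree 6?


Step by step:
Natural minor scale pattern: W-H-W-W-H-W-W (2-1-2-2-1-2-2 semitones)
Starting from D#:
  D# + 2 semitones → E#
  E# + 1 semitone → F#
  F# + 2 semitones → G#
  G# + 2 semitones → A#
  A# + 1 semitone → B
  B + 2 semitones → C#
  C# + 2 semitones → D#
Scale: D# E# F# G# A# B C#
Degree 6 = B


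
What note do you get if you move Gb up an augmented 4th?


Reasoning:
augmented 4th: 4 letter names, 6 semitones
Letter: G + 3 → C
Pitch: Gb + 6 semitones, spelled as a C → C
= C


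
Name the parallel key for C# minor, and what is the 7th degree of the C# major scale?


Step by step:
Parallel keys share the same tonic but differ in mode
C# minor → parallel is C# major
C# major scale: C# D# E# F# G# A# B#
= C# major; 7th degree = B#


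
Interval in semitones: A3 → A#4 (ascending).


Absolute semitone position = octave×12 + chromatic position
A3: 3×12 + 9 = 45
A#4: 4×12 + 10 = 58
Difference = 58 - 45 = 13
= 13 semitones


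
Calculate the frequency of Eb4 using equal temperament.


Working:
f = 440 × 2^(n/12) where n = semitones from A4
Eb4: -6 semitones from A4
f = 440 × 2^(-6/12)
f = 311.13 Hz


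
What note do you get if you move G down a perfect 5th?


Working:
perfect 5th: 5 letter names, 7 semitones
Letter: G - 4 → C
Pitch: G - 7 semitones, spelled as a C → C
= C


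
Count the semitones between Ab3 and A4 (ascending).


Step by step:
Absolute semitone position = octave×12 + chromatic position
Ab3: 3×12 + 8 = 44
A4: 4×12 + 9 = 57
Difference = 57 - 44 = 13
= 13 semitones


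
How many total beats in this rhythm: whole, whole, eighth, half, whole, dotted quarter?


Let's work it out.
Beat values:
  whole = 4 beats
  whole = 4 beats
  eighth = 0.5 beats
  half = 2 beats
  whole = 4 beats
  dotted quarter = 1.5 beats
Sum = 4 + 4 + 0.5 + 2 + 4 + 1.5
= 16 beats


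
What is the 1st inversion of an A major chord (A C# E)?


Step by step:
Root position: A C# E
1st inversion: move root up an octave
Bass note: C#
Notes (bottom to top) = C# E A


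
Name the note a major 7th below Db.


Let's work it out.
A 7th spans 7 letter names, so from D we land on E
A major 7th = 11 semitones below Db
Spell E at that pitch: Ebb
= Ebb


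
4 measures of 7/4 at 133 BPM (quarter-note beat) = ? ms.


Quarter-note beat duration = 60000 / 133 ms
Beats per measure (7/4) = 7
One measure = 7 × 60000 / 133 = 420000 / 133 ms
4 measures = 4 × 420000 / 133 = 1680000 / 133
= 12631.6 ms


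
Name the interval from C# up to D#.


Letter names: C → D spans 2 letter names → a 2nd
Semitones: C# → D# = 2 half-steps
A 2nd of 2 semitones is a major 2nd
= major 2nd


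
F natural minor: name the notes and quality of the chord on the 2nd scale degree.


F natural minor scale: F G Ab Bb C Db Eb
Diatonic triad on degree 2 stacks scale notes 2, 4, 6: G Bb Db
G→Bb = 3 semitones; G→Db = 6 semitones → diminished triad
= G Bb Db (diminished)


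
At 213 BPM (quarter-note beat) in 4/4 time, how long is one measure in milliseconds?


Quarter-note beat duration = 60000 / 213 ms
Beats per measure (4/4) = 4
One measure = 4 × 60000 / 213 = 240000 / 213 ms
= 1126.8 ms


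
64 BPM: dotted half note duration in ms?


Working:
One quarter-note beat = 60000 / BPM = 60000 / 64 ms
Dotted half note = 3 × quarter note
Duration = 3 × 60000 / 64 = 180000 / 64
= 2812.5 ms


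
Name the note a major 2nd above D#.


Reasoning:
A 2nd spans 2 letter names, so from D we land on E
A major 2nd = 2 semitones above D#
Spell E at that pitch: E#
= E#


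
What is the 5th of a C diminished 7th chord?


Let's work it out.
Diminished 7th chord = root + minor 3rd + diminished 5th + diminished 7th
Seventh chords stack in thirds, so the letter names are C-E-G-B
Root: C
Minor 3rd above C: Eb
Diminished 5th above C: Gb
Diminished 7th above C: Bbb
The 5th = Gb


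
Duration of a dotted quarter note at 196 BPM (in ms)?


Let's work it out.
One quarter-note beat = 60000 / BPM = 60000 / 196 ms
Dotted quarter note = 3/2 × quarter note
Duration = 3/2 × 60000 / 196 = 90000 / 196
= 459.2 ms


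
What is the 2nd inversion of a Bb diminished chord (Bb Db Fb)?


Root position: Bb Db Fb
2nd inversion: move root and 3rd up an octave
Bass note: Fb
Notes (bottom to top) = Fb Bb Db


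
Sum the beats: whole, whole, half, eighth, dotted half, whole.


Let's work it out.
Beat values:
  whole = 4 beats
  whole = 4 beats
  half = 2 beats
  eighth = 0.5 beats
  dotted half = 3 beats
  whole = 4 beats
Sum = 4 + 4 + 2 + 0.5 + 3 + 4
= 17.5 beats


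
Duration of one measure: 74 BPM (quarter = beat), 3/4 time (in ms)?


Step by step:
Quarter-note beat duration = 60000 / 74 ms
Beats per measure (3/4) = 3
One measure = 3 × 60000 / 74 = 180000 / 74 ms
= 2432.4 ms


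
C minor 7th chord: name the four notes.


Reasoning:
Minor 7th chord = root + minor 3rd + perfect 5th + minor 7th
Seventh chords stack in thirds, so the letter names are C-E-G-B
Root: C
Minor 3rd above C: Eb
Perfect 5th above C: G
Minor 7th above C: Bb
Chord = C Eb G Bb


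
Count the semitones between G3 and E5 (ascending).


Working:
Absolute semitone position = octave×12 + chromatic position
G3: 3×12 + 7 = 43
E5: 5×12 + 4 = 64
Difference = 64 - 43 = 21
= 21 semitones


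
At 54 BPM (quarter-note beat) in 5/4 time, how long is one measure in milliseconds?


Quarter-note beat duration = 60000 / 54 ms
Beats per measure (5/4) = 5
One measure = 5 × 60000 / 54 = 300000 / 54 ms
= 5555.6 ms


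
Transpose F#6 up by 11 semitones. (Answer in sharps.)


Let's work it out.
F#6: chromatic position 6 in octave 6 → absolute = 6×12 + 6 = 78
Transpose up 11: 78 + 11 = 89
89 = 7×12 + 5 → F in octave 7
Result = F7


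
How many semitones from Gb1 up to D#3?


Step by step:
Absolute semitone position = octave×12 + chromatic position
Gb1: 1×12 + 6 = 18
D#3: 3×12 + 3 = 39
Difference = 39 - 18 = 21
= 21 semitones


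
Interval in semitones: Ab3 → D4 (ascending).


Working:
Absolute semitone position = octave×12 + chromatic position
Ab3: 3×12 + 8 = 44
D4: 4×12 + 2 = 50
Difference = 50 - 44 = 6
= 6 semitones


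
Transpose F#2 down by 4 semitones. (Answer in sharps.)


Solution.
F#2: chromatic position 6 in octave 2 → absolute = 2×12 + 6 = 30
Transpose down 4: 30 - 4 = 26
26 = 2×12 + 2 → D in octave 2
Result = D2


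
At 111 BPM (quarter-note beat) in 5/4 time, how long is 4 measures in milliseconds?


Working:
Quarter-note beat duration = 60000 / 111 ms
Beats per measure (5/4) = 5
One measure = 5 × 60000 / 111 = 300000 / 111 ms
4 measures = 4 × 300000 / 111 = 1200000 / 111
= 10810.8 ms


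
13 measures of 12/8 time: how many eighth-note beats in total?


Reasoning:
Time signature 12/8: the bottom number 8 means the eighth note gets one count
The top number 12 means 12 eighth-note beats per measure
Total = 12 × 13 measures
= 156 eighth-note beats


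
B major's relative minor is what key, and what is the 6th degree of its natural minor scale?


The relative minor shares the major's key signature and starts on its 6th degree
6th degree = a major 6th above the tonic; a major 6th above B is G#
→ relative minor of B major is G# minor
G# natural minor scale: G# A# B C# D# E F#
= G# minor; 6th degree = E


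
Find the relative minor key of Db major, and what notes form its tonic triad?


Solution.
The relative minor shares the major's key signature and starts on its 6th degree
6th degree = a major 6th above the tonic; a major 6th above Db is Bb
→ relative minor of Db major is Bb minor
Tonic triad of Bb minor = root + minor 3rd + perfect 5th = Bb Db F
= Bb minor; triad = Bb Db F


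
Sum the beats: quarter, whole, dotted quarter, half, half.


Let's work it out.
Beat values:
  quarter = 1 beat
  whole = 4 beats
  dotted quarter = 1.5 beats
  half = 2 beats
  half = 2 beats
Sum = 1 + 4 + 1.5 + 2 + 2
= 10.5 beats


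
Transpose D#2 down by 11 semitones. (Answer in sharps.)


Let's work it out.
D#2: chromatic position 3 in octave 2 → absolute = 2×12 + 3 = 27
Transpose down 11: 27 - 11 = 16
16 = 1×12 + 4 → E in octave 1
Result = E1


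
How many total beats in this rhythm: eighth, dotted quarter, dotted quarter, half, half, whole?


Solution.
Beat values:
  eighth = 0.5 beats
  dotted quarter = 1.5 beats
  dotted quarter = 1.5 beats
  half = 2 beats
  half = 2 beats
  whole = 4 beats
Sum = 0.5 + 1.5 + 1.5 + 2 + 2 + 4
= 11.5 beats


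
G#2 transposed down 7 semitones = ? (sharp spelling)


G#2: chromatic position 8 in octave 2 → absolute = 2×12 + 8 = 32
Transpose down 7: 32 - 7 = 25
25 = 2×12 + 1 → C# in octave 2
Result = C#2


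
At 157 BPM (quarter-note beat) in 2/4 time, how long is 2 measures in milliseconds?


Reasoning:
Quarter-note beat duration = 60000 / 157 ms
Beats per measure (2/4) = 2
One measure = 2 × 60000 / 157 = 120000 / 157 ms
2 measures = 2 × 120000 / 157 = 240000 / 157
= 1528.7 ms


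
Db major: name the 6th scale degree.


Major scale pattern: W-W-H-W-W-W-H (2-2-1-2-2-2-1 semitones)
Starting from Db:
  Db + 2 semitones → Eb
  Eb + 2 semitones → F
  F + 1 semitone → Gb
  Gb + 2 semitones → Ab
  Ab + 2 semitones → Bb
  Bb + 2 semitones → C
  C + 1 semitone → Db
Scale: Db Eb F Gb Ab Bb C
Degree 6 = Bb


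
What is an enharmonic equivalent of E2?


Solution.
Enharmonic notes sound the same pitch but are spelled with different letter names
E and Fb name the same pitch class
= Fb2


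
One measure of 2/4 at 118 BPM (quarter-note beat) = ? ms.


Quarter-note beat duration = 60000 / 118 ms
Beats per measure (2/4) = 2
One measure = 2 × 60000 / 118 = 120000 / 118 ms
= 1016.9 ms


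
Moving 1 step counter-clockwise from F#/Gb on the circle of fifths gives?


Reasoning:
Each counter-clockwise step moves down a perfect 5th (= up a perfect 4th)
From F#/Gb: F#/Gb → B
= B


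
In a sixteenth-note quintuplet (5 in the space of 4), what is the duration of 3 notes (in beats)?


Working:
Quintuplet: 5 notes occupy the space of 4 sixteenth notes
Space = 4 × 1/4 = 1 beat
Each quintuplet note = 1 / 5 = 1/5 beats
3 notes = 3 × 1/5 = 3/5
= 3/5 beats


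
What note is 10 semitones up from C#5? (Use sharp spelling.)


Reasoning:
C#5: chromatic position 1 in octave 5 → absolute = 5×12 + 1 = 61
Transpose up 10: 61 + 10 = 71
71 = 5×12 + 11 → B in octave 5
Result = B5


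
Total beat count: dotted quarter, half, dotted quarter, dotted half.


Reasoning:
Beat values:
  dotted quarter = 1.5 beats
  half = 2 beats
  dotted quarter = 1.5 beats
  dotted half = 3 beats
Sum = 1.5 + 2 + 1.5 + 3
= 8 beats


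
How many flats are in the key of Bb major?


Solution.
Flat major keys: C(0), F(1), Bb(2), Eb(3), Ab(4), Db(5), Gb(6), Cb(7)
Bb major has 2 flats
Order of flats: Bb Eb Ab Db Gb Cb Fb → first 2: Bb, Eb
= 2 flats


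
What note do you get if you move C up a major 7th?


Let's work it out.
major 7th: 7 letter names, 11 semitones
Letter: C + 6 → B
Pitch: C + 11 semitones, spelled as a B → B
= B


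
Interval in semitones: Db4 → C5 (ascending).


Step by step:
Absolute semitone position = octave×12 + chromatic position
Db4: 4×12 + 1 = 49
C5: 5×12 + 0 = 60
Difference = 60 - 49 = 11
= 11 semitones


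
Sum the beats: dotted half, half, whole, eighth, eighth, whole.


Beat values:
  dotted half = 3 beats
  half = 2 beats
  whole = 4 beats
  eighth = 0.5 beats
  eighth = 0.5 beats
  whole = 4 beats
Sum = 3 + 2 + 4 + 0.5 + 0.5 + 4
= 14 beats


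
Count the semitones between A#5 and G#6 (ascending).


Absolute semitone position = octave×12 + chromatic position
A#5: 5×12 + 10 = 70
G#6: 6×12 + 8 = 80
Difference = 80 - 70 = 10
= 10 semitones


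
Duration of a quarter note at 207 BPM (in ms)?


Let's work it out.
One quarter-note beat = 60000 / BPM = 60000 / 207 ms
Duration = 60000 / 207
= 289.9 ms


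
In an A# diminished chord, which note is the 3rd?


Solution.
Diminished triad = root + minor 3rd (3 semitones) + diminished 5th (6 semitones)
A triad on A# stacks thirds, so the chord tones use letter names A-C-E
Root: A#
Minor 3rd above A#: C#
Diminished 5th above A#: E
The 3rd = C#


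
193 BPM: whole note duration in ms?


Let's work it out.
One quarter-note beat = 60000 / BPM = 60000 / 193 ms
Whole note = 4 × quarter note
Duration = 4 × 60000 / 193 = 240000 / 193
= 1243.5 ms


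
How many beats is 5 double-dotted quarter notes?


Base quarter note = 1 beat
Dot 1 adds half the previous value: +1/2
Dot 2 adds half the previous value: +1/4
One double-dotted quarter = 1 + 1/2 + 1/4 = 7/4
5 of them = 5 × 7/4 = 35/4
= 35/4 beats


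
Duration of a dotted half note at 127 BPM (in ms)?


Let's work it out.
One quarter-note beat = 60000 / BPM = 60000 / 127 ms
Dotted half note = 3 × quarter note
Duration = 3 × 60000 / 127 = 180000 / 127
= 1417.3 ms


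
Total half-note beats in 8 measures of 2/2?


Let's work it out.
Time signature 2/2: the bottom number 2 means the half note gets one count
The top number 2 means 2 half-note beats per measure
Total = 2 × 8 measures
= 16 half-note beats


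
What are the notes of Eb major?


Major scale pattern: W-W-H-W-W-W-H (2-2-1-2-2-2-1 semitones)
Starting from Eb:
  Eb + 2 semitones → F
  F + 2 semitones → G
  G + 1 semitone → Ab
  Ab + 2 semitones → Bb
  Bb + 2 semitones → C
  C + 2 semitones → D
  D + 1 semitone → Eb
Scale = Eb F G Ab Bb C D


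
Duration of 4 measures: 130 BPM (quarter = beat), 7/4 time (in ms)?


Working:
Quarter-note beat duration = 60000 / 130 ms
Beats per measure (7/4) = 7
One measure = 7 × 60000 / 130 = 420000 / 130 ms
4 measures = 4 × 420000 / 130 = 1680000 / 130
= 12923.1 ms


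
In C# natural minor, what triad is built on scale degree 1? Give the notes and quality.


C# natural minor scale: C# D# E F# G# A B
Diatonic triad on degree 1 stacks scale notes 1, 3, 5: C# E G#
C#→E = 3 semitones; C#→G# = 7 semitones → minor triad
= C# E G# (minor)


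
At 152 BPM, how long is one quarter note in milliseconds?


Solution.
One quarter-note beat = 60000 / BPM = 60000 / 152 ms
Duration = 60000 / 152
= 394.7 ms


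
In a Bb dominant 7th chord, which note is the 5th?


Solution.
Dominant 7th chord = root + major 3rd + perfect 5th + minor 7th
Seventh chords stack in thirds, so the letter names are B-D-F-A
Root: Bb
Major 3rd above Bb: D
Perfect 5th above Bb: F
Minor 7th above Bb: Ab
The 5th = F


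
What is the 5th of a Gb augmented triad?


Augmented triad = root + major 3rd (4 semitones) + augmented 5th (8 semitones)
A triad on Gb stacks thirds, so the chord tones use letter names G-B-D
Root: Gb
Major 3rd above Gb: Bb
Augmented 5th above Gb: D
The 5th = D


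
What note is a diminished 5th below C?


Step by step:
A 5th spans 5 letter names, so from C we land on F
A diminished 5th = 6 semitones below C
Spell F at that pitch: F#
= F#


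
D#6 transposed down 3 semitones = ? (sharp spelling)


Reasoning:
D#6: chromatic position 3 in octave 6 → absolute = 6×12 + 3 = 75
Transpose down 3: 75 - 3 = 72
72 = 6×12 + 0 → C in octave 6
Result = C6


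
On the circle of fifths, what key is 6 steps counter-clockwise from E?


Working:
Each counter-clockwise step moves down a perfect 5th (= up a perfect 4th)
From E: E → A → D → G → C → F → Bb
= Bb


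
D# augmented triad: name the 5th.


Working:
Augmented triad = root + major 3rd (4 semitones) + augmented 5th (8 semitones)
A triad on D# stacks thirds, so the chord tones use letter names D-F-A
Root: D#
Major 3rd above D#: F##
Augmented 5th above D#: A##
The 5th = A##


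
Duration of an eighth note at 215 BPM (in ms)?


Let's work it out.
One quarter-note beat = 60000 / BPM = 60000 / 215 ms
Eighth note = 1/2 × quarter note
Duration = 1/2 × 60000 / 215 = 30000 / 215
= 139.5 ms


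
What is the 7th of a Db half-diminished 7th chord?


Half-diminished 7th chord = root + minor 3rd + diminished 5th + minor 7th
Seventh chords stack in thirds, so the letter names are D-F-A-C
Root: Db
Minor 3rd above Db: Fb
Diminished 5th above Db: Abb
Minor 7th above Db: Cb
The 7th = Cb


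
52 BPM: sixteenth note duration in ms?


Reasoning:
One quarter-note beat = 60000 / BPM = 60000 / 52 ms
Sixteenth note = 1/4 × quarter note
Duration = 1/4 × 60000 / 52 = 15000 / 52
= 288.5 ms


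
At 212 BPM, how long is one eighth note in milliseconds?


Reasoning:
One quarter-note beat = 60000 / BPM = 60000 / 212 ms
Eighth note = 1/2 × quarter note
Duration = 1/2 × 60000 / 212 = 30000 / 212
= 141.5 ms


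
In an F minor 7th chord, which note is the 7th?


Solution.
Minor 7th chord = root + minor 3rd + perfect 5th + minor 7th
Seventh chords stack in thirds, so the letter names are F-A-C-E
Root: F
Minor 3rd above F: Ab
Perfect 5th above F: C
Minor 7th above F: Eb
The 7th = Eb


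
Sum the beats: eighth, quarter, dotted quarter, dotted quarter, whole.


Reasoning:
Beat values:
  eighth = 0.5 beats
  quarter = 1 beat
  dotted quarter = 1.5 beats
  dotted quarter = 1.5 beats
  whole = 4 beats
Sum = 0.5 + 1 + 1.5 + 1.5 + 4
= 8.5 beats


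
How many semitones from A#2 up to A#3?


Working:
Absolute semitone position = octave×12 + chromatic position
A#2: 2×12 + 10 = 34
A#3: 3×12 + 10 = 46
Difference = 46 - 34 = 12
= 12 semitones


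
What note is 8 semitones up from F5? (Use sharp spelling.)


Working:
F5: chromatic position 5 in octave 5 → absolute = 5×12 + 5 = 65
Transpose up 8: 65 + 8 = 73
73 = 6×12 + 1 → C# in octave 6
Result = C#6


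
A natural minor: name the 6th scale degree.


Natural minor scale pattern: W-H-W-W-H-W-W (2-1-2-2-1-2-2 semitones)
Starting from A:
  A + 2 semitones → B
  B + 1 semitone → C
  C + 2 semitones → D
  D + 2 semitones → E
  E + 1 semitone → F
  F + 2 semitones → G
  G + 2 semitones → A
Scale: A B C D E F G
Degree 6 = F


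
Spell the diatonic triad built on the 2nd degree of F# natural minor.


F# natural minor scale: F# G# A B C# D E
Diatonic triad on degree 2 stacks scale notes 2, 4, 6: G# B D
G#→B = 3 semitones; G#→D = 6 semitones → diminished triad
= G# B D (diminished)


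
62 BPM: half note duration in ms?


Let's work it out.
One quarter-note beat = 60000 / BPM = 60000 / 62 ms
Half note = 2 × quarter note
Duration = 2 × 60000 / 62 = 120000 / 62
= 1935.5 ms


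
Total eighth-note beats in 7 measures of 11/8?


Time signature 11/8: the bottom number 8 means the eighth note gets one count
The top number 11 means 11 eighth-note beats per measure
Total = 11 × 7 measures
= 77 eighth-note beats


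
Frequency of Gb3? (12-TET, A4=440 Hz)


f = 440 × 2^(n/12) where n = semitones from A4
Gb3: -15 semitones from A4
f = 440 × 2^(-15/12)
f = 185.00 Hz


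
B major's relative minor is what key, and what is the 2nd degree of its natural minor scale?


Solution.
The relative minor shares the major's key signature and starts on its 6th degree
6th degree = a major 6th above the tonic; a major 6th above B is G#
→ relative minor of B major is G# minor
G# natural minor scale: G# A# B C# D# E F#
= G# minor; 2nd degree = A#


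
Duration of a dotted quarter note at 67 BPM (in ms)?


One quarter-note beat = 60000 / BPM = 60000 / 67 ms
Dotted quarter note = 3/2 × quarter note
Duration = 3/2 × 60000 / 67 = 90000 / 67
= 1343.3 ms


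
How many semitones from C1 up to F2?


Absolute semitone position = octave×12 + chromatic position
C1: 1×12 + 0 = 12
F2: 2×12 + 5 = 29
Difference = 29 - 12 = 17
= 17 semitones


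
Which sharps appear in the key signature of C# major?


Let's work it out.
Sharp major keys follow the circle of fifths: C(0), G(1), D(2), A(3), E(4), B(5), F#(6), C#(7)
C# major has 7 sharps
Order of sharps: F# C# G# D# A# E# B# → first 7: F#, C#, G#, D#, A#, E#, B#
= F#, C#, G#, D#, A#, E#, B#


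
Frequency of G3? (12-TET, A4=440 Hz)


Reasoning:
f = 440 × 2^(n/12) where n = semitones from A4
G3: -14 semitones from A4
f = 440 × 2^(-14/12)
f = 196.00 Hz


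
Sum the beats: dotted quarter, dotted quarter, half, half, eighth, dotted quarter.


Step by step:
Beat values:
  dotted quarter = 1.5 beats
  dotted quarter = 1.5 beats
  half = 2 beats
  half = 2 beats
  eighth = 0.5 beats
  dotted quarter = 1.5 beats
Sum = 1.5 + 1.5 + 2 + 2 + 0.5 + 1.5
= 9 beats


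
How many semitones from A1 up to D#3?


Working:
Absolute semitone position = octave×12 + chromatic position
A1: 1×12 + 9 = 21
D#3: 3×12 + 3 = 39
Difference = 39 - 21 = 18
= 18 semitones


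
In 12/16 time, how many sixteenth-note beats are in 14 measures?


Working:
Time signature 12/16: the bottom number 16 means the sixteenth note gets one count
The top number 12 means 12 sixteenth-note beats per measure
Total = 12 × 14 measures
= 168 sixteenth-note beats


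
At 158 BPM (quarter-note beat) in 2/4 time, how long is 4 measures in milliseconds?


Solution.
Quarter-note beat duration = 60000 / 158 ms
Beats per measure (2/4) = 2
One measure = 2 × 60000 / 158 = 120000 / 158 ms
4 measures = 4 × 120000 / 158 = 480000 / 158
= 3038.0 ms


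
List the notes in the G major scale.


Working:
Major scale pattern: W-W-H-W-W-W-H (2-2-1-2-2-2-1 semitones)
Starting from G:
  G + 2 semitones → A
  A + 2 semitones → B
  B + 1 semitone → C
  C + 2 semitones → D
  D + 2 semitones → E
  E + 2 semitones → F#
  F# + 1 semitone → G
Scale = G A B C D E F#


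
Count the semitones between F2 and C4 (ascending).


Step by step:
Absolute semitone position = octave×12 + chromatic position
F2: 2×12 + 5 = 29
C4: 4×12 + 0 = 48
Difference = 48 - 29 = 19
= 19 semitones


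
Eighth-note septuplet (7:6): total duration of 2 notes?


Let's work it out.
Septuplet: 7 notes occupy the space of 6 eighth notes
Space = 6 × 1/2 = 3 beats
Each septuplet note = 3 / 7 = 3/7 beats
2 notes = 2 × 3/7 = 6/7
= 6/7 beats


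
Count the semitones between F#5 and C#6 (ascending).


Absolute semitone position = octave×12 + chromatic position
F#5: 5×12 + 6 = 66
C#6: 6×12 + 1 = 73
Difference = 73 - 66 = 7
= 7 semitones


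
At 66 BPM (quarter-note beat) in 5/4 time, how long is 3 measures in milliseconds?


Let's work it out.
Quarter-note beat duration = 60000 / 66 ms
Beats per measure (5/4) = 5
One measure = 5 × 60000 / 66 = 300000 / 66 ms
3 measures = 3 × 300000 / 66 = 900000 / 66
= 13636.4 ms


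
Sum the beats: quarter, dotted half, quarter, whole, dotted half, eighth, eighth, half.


Reasoning:
Beat values:
  quarter = 1 beat
  dotted half = 3 beats
  quarter = 1 beat
  whole = 4 beats
  dotted half = 3 beats
  eighth = 0.5 beats
  eighth = 0.5 beats
  half = 2 beats
Sum = 1 + 3 + 1 + 4 + 3 + 0.5 + 0.5 + 2
= 15 beats


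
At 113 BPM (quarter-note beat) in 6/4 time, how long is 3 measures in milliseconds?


Quarter-note beat duration = 60000 / 113 ms
Beats per measure (6/4) = 6
One measure = 6 × 60000 / 113 = 360000 / 113 ms
3 measures = 3 × 360000 / 113 = 1080000 / 113
= 9557.5 ms


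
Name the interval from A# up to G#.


Solution.
Letter names: A → G spans 7 letter names → a 7th
Semitones: A# → G# = 10 half-steps
A 7th of 10 semitones is a minor 7th
= minor 7th


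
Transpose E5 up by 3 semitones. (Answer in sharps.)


Working:
E5: chromatic position 4 in octave 5 → absolute = 5×12 + 4 = 64
Transpose up 3: 64 + 3 = 67
67 = 5×12 + 7 → G in octave 5
Result = G5


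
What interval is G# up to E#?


Reasoning:
Letter names: G → E spans 6 letter names → a 6th
Semitones: G# → E# = 9 half-steps
A 6th of 9 semitones is a major 6th
= major 6th


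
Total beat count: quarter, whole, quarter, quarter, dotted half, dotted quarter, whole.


Beat values:
  quarter = 1 beat
  whole = 4 beats
  quarter = 1 beat
  quarter = 1 beat
  dotted half = 3 beats
  dotted quarter = 1.5 beats
  whole = 4 beats
Sum = 1 + 4 + 1 + 1 + 3 + 1.5 + 4
= 15.5 beats


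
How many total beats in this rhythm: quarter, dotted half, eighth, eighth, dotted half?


Let's work it out.
Beat values:
  quarter = 1 beat
  dotted half = 3 beats
  eighth = 0.5 beats
  eighth = 0.5 beats
  dotted half = 3 beats
Sum = 1 + 3 + 0.5 + 0.5 + 3
= 8 beats


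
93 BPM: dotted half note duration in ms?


Reasoning:
One quarter-note beat = 60000 / BPM = 60000 / 93 ms
Dotted half note = 3 × quarter note
Duration = 3 × 60000 / 93 = 180000 / 93
= 1935.5 ms


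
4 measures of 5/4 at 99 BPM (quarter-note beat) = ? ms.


Let's work it out.
Quarter-note beat duration = 60000 / 99 ms
Beats per measure (5/4) = 5
One measure = 5 × 60000 / 99 = 300000 / 99 ms
4 measures = 4 × 300000 / 99 = 1200000 / 99
= 12121.2 ms


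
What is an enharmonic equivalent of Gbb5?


Let's work it out.
Enharmonic notes sound the same pitch but are spelled with different letter names
Gbb and F name the same pitch class
= F5


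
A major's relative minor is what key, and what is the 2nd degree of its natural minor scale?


Step by step:
The relative minor shares the major's key signature and starts on its 6th degree
6th degree = a major 6th above the tonic; a major 6th above A is F#
→ relative minor of A major is F# minor
F# natural minor scale: F# G# A B C# D E
= F# minor; 2nd degree = G#


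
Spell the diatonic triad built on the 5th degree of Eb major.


Step by step:
Eb major scale: Eb F G Ab Bb C D
Diatonic triad on degree 5 stacks scale notes 5, 7, 2: Bb D F
Bb→D = 4 semitones; Bb→F = 7 semitones → major triad
= Bb D F (major)


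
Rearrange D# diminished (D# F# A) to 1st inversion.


Root position: D# F# A
1st inversion: move root up an octave
Bass note: F#
Notes (bottom to top) = F# A D#


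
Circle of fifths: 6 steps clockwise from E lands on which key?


Reasoning:
Each clockwise step on the circle of fifths moves up a perfect 5th
From E: E → B → F#/Gb → Db → Ab → Eb → Bb
= Bb
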